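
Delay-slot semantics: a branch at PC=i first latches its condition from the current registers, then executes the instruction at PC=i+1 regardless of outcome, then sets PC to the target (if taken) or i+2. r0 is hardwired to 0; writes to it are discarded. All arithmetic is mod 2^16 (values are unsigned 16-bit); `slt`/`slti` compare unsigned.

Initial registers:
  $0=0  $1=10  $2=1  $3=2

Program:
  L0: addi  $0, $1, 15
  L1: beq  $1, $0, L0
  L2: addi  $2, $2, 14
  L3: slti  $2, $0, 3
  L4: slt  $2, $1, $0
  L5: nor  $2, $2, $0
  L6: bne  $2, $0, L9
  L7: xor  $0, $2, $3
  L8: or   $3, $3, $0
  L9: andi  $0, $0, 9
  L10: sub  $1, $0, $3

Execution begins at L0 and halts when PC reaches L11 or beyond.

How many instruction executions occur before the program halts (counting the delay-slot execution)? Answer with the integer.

10

#0 addi  $0, $1, 15 ; 0/10/1/2
#1 beq  $1, $0, L0 ; 0/10/1/2 ; →fallthru
#2 addi  $2, $2, 14 ; 0/10/15/2
#3 slti  $2, $0, 3 ; 0/10/1/2
#4 slt  $2, $1, $0 ; 0/10/0/2
#5 nor  $2, $2, $0 ; 0/10/65535/2
#6 bne  $2, $0, L9 ; 0/10/65535/2 ; →target
#7 xor  $0, $2, $3 ; 0/10/65535/2
#9 andi  $0, $0, 9 ; 0/10/65535/2
#10 sub  $1, $0, $3 ; 0/65534/65535/2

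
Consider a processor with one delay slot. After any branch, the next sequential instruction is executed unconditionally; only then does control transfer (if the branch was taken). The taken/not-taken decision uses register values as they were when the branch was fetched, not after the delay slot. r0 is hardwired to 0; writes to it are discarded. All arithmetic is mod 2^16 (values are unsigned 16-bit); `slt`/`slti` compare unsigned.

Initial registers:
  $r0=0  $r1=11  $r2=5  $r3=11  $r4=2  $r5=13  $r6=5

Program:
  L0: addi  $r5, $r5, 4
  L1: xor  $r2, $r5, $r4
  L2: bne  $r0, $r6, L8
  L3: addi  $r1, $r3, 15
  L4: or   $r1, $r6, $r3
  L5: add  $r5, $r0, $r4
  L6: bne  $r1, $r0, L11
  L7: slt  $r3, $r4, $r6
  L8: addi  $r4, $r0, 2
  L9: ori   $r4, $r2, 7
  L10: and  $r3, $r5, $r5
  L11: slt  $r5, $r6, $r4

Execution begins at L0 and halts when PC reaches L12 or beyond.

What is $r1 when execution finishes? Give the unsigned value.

PC=0  addi  $r5, $r5, 4      | $r0=0 $r1=11 $r2=5 $r3=11 $r4=2 $r5=17 $r6=5
PC=1  xor  $r2, $r5, $r4     | $r0=0 $r1=11 $r2=19 $r3=11 $r4=2 $r5=17 $r6=5
PC=2  bne  $r0, $r6, L8      | $r0=0 $r1=11 $r2=19 $r3=11 $r4=2 $r5=17 $r6=5  [TAKEN]
PC=3  addi  $r1, $r3, 15     | $r0=0 $r1=26 $r2=19 $r3=11 $r4=2 $r5=17 $r6=5
PC=8  addi  $r4, $r0, 2      | $r0=0 $r1=26 $r2=19 $r3=11 $r4=2 $r5=17 $r6=5
PC=9  ori   $r4, $r2, 7      | $r0=0 $r1=26 $r2=19 $r3=11 $r4=23 $r5=17 $r6=5
PC=10 and  $r3, $r5, $r5     | $r0=0 $r1=26 $r2=19 $r3=17 $r4=23 $r5=17 $r6=5
PC=11 slt  $r5, $r6, $r4     | $r0=0 $r1=26 $r2=19 $r3=17 $r4=23 $r5=1 $r6=5

26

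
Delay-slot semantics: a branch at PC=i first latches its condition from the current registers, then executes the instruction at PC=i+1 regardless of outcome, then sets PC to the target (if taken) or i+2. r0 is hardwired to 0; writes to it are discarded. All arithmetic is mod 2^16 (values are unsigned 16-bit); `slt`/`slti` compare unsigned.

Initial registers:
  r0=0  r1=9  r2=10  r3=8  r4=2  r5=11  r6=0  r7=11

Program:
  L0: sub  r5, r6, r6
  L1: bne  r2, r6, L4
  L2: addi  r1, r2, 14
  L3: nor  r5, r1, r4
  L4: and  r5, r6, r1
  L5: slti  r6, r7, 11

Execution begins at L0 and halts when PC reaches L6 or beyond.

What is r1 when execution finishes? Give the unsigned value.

PC=0  sub  r5, r6, r6        | r0=0 r1=9 r2=10 r3=8 r4=2 r5=0 r6=0 r7=11
PC=1  bne  r2, r6, L4        | r0=0 r1=9 r2=10 r3=8 r4=2 r5=0 r6=0 r7=11  [TAKEN]
PC=2  addi  r1, r2, 14       | r0=0 r1=24 r2=10 r3=8 r4=2 r5=0 r6=0 r7=11
PC=4  and  r5, r6, r1        | r0=0 r1=24 r2=10 r3=8 r4=2 r5=0 r6=0 r7=11
PC=5  slti  r6, r7, 11       | r0=0 r1=24 r2=10 r3=8 r4=2 r5=0 r6=0 r7=11

24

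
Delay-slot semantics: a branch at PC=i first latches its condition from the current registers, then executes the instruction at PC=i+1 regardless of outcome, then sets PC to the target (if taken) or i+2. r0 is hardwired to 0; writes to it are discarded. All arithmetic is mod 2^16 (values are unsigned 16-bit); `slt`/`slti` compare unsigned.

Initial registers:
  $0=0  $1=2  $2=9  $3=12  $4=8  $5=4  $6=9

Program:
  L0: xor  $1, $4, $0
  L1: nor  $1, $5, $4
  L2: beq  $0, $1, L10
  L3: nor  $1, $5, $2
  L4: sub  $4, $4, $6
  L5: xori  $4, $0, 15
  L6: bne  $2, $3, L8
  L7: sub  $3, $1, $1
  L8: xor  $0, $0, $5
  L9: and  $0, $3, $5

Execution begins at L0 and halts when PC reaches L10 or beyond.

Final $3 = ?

[0] xor  $1, $4, $0  →  {$0:0, $1:8, $2:9, $3:12, $4:8, $5:4, $6:9}
[1] nor  $1, $5, $4  →  {$0:0, $1:65523, $2:9, $3:12, $4:8, $5:4, $6:9}
[2] beq  $0, $1, L10  →  {$0:0, $1:65523, $2:9, $3:12, $4:8, $5:4, $6:9}  ⟨branch fallthrough⟩
[3] nor  $1, $5, $2  →  {$0:0, $1:65522, $2:9, $3:12, $4:8, $5:4, $6:9}
[4] sub  $4, $4, $6  →  {$0:0, $1:65522, $2:9, $3:12, $4:65535, $5:4, $6:9}
[5] xori  $4, $0, 15  →  {$0:0, $1:65522, $2:9, $3:12, $4:15, $5:4, $6:9}
[6] bne  $2, $3, L8  →  {$0:0, $1:65522, $2:9, $3:12, $4:15, $5:4, $6:9}  ⟨branch taken⟩
[7] sub  $3, $1, $1  →  {$0:0, $1:65522, $2:9, $3:0, $4:15, $5:4, $6:9}
[8] xor  $0, $0, $5  →  {$0:0, $1:65522, $2:9, $3:0, $4:15, $5:4, $6:9}
[9] and  $0, $3, $5  →  {$0:0, $1:65522, $2:9, $3:0, $4:15, $5:4, $6:9}

0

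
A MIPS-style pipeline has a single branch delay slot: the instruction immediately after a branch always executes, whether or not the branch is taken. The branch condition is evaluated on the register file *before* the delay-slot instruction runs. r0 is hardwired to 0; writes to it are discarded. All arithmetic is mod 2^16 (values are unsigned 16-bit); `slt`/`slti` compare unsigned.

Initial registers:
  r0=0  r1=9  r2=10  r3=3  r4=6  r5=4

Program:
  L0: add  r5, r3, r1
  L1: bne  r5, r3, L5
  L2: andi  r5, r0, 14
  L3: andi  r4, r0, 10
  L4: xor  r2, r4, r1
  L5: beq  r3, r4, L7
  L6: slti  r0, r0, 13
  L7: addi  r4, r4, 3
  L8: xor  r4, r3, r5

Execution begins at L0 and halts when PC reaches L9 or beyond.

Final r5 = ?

PC=0  add  r5, r3, r1        | r0=0 r1=9 r2=10 r3=3 r4=6 r5=12
PC=1  bne  r5, r3, L5        | r0=0 r1=9 r2=10 r3=3 r4=6 r5=12  [TAKEN]
PC=2  andi  r5, r0, 14       | r0=0 r1=9 r2=10 r3=3 r4=6 r5=0
PC=5  beq  r3, r4, L7        | r0=0 r1=9 r2=10 r3=3 r4=6 r5=0  [not taken]
PC=6  slti  r0, r0, 13       | r0=0 r1=9 r2=10 r3=3 r4=6 r5=0
PC=7  addi  r4, r4, 3        | r0=0 r1=9 r2=10 r3=3 r4=9 r5=0
PC=8  xor  r4, r3, r5        | r0=0 r1=9 r2=10 r3=3 r4=3 r5=0

0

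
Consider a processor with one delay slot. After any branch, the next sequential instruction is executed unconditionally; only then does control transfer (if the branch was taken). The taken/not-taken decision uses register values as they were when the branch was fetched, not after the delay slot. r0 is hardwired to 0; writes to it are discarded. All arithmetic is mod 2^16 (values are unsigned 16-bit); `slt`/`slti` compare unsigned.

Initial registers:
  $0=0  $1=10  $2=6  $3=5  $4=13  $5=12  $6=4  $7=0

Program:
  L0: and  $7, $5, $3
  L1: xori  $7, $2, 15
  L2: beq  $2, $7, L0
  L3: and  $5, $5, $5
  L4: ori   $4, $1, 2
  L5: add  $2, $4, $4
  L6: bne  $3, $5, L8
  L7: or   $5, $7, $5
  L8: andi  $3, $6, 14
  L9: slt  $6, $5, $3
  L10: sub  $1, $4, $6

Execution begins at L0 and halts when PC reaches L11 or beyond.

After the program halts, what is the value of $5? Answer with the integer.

13

PC=0  and  $7, $5, $3        | $0=0 $1=10 $2=6 $3=5 $4=13 $5=12 $6=4 $7=4
PC=1  xori  $7, $2, 15       | $0=0 $1=10 $2=6 $3=5 $4=13 $5=12 $6=4 $7=9
PC=2  beq  $2, $7, L0        | $0=0 $1=10 $2=6 $3=5 $4=13 $5=12 $6=4 $7=9  [not taken]
PC=3  and  $5, $5, $5        | $0=0 $1=10 $2=6 $3=5 $4=13 $5=12 $6=4 $7=9
PC=4  ori   $4, $1, 2        | $0=0 $1=10 $2=6 $3=5 $4=10 $5=12 $6=4 $7=9
PC=5  add  $2, $4, $4        | $0=0 $1=10 $2=20 $3=5 $4=10 $5=12 $6=4 $7=9
PC=6  bne  $3, $5, L8        | $0=0 $1=10 $2=20 $3=5 $4=10 $5=12 $6=4 $7=9  [TAKEN]
PC=7  or   $5, $7, $5        | $0=0 $1=10 $2=20 $3=5 $4=10 $5=13 $6=4 $7=9
PC=8  andi  $3, $6, 14       | $0=0 $1=10 $2=20 $3=4 $4=10 $5=13 $6=4 $7=9
PC=9  slt  $6, $5, $3        | $0=0 $1=10 $2=20 $3=4 $4=10 $5=13 $6=0 $7=9
PC=10 sub  $1, $4, $6        | $0=0 $1=10 $2=20 $3=4 $4=10 $5=13 $6=0 $7=9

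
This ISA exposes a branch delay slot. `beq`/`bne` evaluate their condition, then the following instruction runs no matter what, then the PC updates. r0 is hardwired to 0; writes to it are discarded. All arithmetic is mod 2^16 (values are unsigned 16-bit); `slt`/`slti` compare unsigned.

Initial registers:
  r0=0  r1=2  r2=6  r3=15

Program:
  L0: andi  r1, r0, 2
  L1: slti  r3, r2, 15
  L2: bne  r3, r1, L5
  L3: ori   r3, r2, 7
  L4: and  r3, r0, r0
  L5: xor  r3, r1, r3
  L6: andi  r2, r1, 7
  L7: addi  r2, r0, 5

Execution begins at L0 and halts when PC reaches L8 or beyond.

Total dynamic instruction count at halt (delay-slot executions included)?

  step pc=0: andi  r1, r0, 2  regs=(0,0,6,15)
  step pc=1: slti  r3, r2, 15  regs=(0,0,6,1)
  step pc=2: bne  r3, r1, L5  cond=T  regs=(0,0,6,1)
  step pc=3: ori   r3, r2, 7  regs=(0,0,6,7)
  step pc=5: xor  r3, r1, r3  regs=(0,0,6,7)
  step pc=6: andi  r2, r1, 7  regs=(0,0,0,7)
  step pc=7: addi  r2, r0, 5  regs=(0,0,5,7)

7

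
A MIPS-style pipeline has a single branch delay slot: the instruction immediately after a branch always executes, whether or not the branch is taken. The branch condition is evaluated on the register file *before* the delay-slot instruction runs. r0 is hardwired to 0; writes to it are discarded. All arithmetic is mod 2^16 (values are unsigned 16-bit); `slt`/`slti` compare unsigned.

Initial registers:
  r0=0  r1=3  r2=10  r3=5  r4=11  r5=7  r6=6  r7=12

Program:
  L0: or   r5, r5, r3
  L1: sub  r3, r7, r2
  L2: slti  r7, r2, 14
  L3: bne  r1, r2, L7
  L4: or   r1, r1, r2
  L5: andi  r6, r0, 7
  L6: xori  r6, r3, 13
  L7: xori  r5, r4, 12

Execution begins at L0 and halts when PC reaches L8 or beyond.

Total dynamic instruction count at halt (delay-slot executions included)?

  step pc=0: or   r5, r5, r3  regs=(0,3,10,5,11,7,6,12)
  step pc=1: sub  r3, r7, r2  regs=(0,3,10,2,11,7,6,12)
  step pc=2: slti  r7, r2, 14  regs=(0,3,10,2,11,7,6,1)
  step pc=3: bne  r1, r2, L7  cond=T  regs=(0,3,10,2,11,7,6,1)
  step pc=4: or   r1, r1, r2  regs=(0,11,10,2,11,7,6,1)
  step pc=7: xori  r5, r4, 12  regs=(0,11,10,2,11,7,6,1)

6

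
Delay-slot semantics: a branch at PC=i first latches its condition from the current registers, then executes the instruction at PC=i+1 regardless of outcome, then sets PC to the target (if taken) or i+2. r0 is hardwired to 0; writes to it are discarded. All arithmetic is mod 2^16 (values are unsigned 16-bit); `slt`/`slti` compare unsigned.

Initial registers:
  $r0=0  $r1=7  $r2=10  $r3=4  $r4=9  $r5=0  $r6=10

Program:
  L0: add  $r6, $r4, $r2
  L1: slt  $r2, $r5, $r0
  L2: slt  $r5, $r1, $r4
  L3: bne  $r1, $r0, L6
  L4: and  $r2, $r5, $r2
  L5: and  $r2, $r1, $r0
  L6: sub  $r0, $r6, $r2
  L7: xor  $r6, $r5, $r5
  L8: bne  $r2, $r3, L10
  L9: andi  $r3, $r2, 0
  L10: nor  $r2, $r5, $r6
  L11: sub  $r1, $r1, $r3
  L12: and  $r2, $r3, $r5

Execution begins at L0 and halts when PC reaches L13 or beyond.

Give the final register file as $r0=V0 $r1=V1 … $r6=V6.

$r0=0 $r1=7 $r2=0 $r3=0 $r4=9 $r5=1 $r6=0

  step pc=0: add  $r6, $r4, $r2  regs=(0,7,10,4,9,0,19)
  step pc=1: slt  $r2, $r5, $r0  regs=(0,7,0,4,9,0,19)
  step pc=2: slt  $r5, $r1, $r4  regs=(0,7,0,4,9,1,19)
  step pc=3: bne  $r1, $r0, L6  cond=T  regs=(0,7,0,4,9,1,19)
  step pc=4: and  $r2, $r5, $r2  regs=(0,7,0,4,9,1,19)
  step pc=6: sub  $r0, $r6, $r2  regs=(0,7,0,4,9,1,19)
  step pc=7: xor  $r6, $r5, $r5  regs=(0,7,0,4,9,1,0)
  step pc=8: bne  $r2, $r3, L10  cond=T  regs=(0,7,0,4,9,1,0)
  step pc=9: andi  $r3, $r2, 0  regs=(0,7,0,0,9,1,0)
  step pc=10: nor  $r2, $r5, $r6  regs=(0,7,65534,0,9,1,0)
  step pc=11: sub  $r1, $r1, $r3  regs=(0,7,65534,0,9,1,0)
  step pc=12: and  $r2, $r3, $r5  regs=(0,7,0,0,9,1,0)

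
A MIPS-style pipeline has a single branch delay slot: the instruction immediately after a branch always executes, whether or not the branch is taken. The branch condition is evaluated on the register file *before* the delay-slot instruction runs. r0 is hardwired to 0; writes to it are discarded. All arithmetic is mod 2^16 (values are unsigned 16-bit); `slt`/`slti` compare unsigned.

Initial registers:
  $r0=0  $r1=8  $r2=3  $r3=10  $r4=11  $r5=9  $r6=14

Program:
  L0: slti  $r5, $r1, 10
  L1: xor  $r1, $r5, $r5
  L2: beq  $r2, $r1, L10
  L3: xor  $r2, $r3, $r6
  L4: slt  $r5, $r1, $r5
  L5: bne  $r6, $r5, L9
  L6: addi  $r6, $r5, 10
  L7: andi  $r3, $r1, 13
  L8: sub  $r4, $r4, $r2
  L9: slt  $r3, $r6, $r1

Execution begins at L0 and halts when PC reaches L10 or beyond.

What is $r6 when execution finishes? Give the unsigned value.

11

  step pc=0: slti  $r5, $r1, 10  regs=(0,8,3,10,11,1,14)
  step pc=1: xor  $r1, $r5, $r5  regs=(0,0,3,10,11,1,14)
  step pc=2: beq  $r2, $r1, L10  cond=F  regs=(0,0,3,10,11,1,14)
  step pc=3: xor  $r2, $r3, $r6  regs=(0,0,4,10,11,1,14)
  step pc=4: slt  $r5, $r1, $r5  regs=(0,0,4,10,11,1,14)
  step pc=5: bne  $r6, $r5, L9  cond=T  regs=(0,0,4,10,11,1,14)
  step pc=6: addi  $r6, $r5, 10  regs=(0,0,4,10,11,1,11)
  step pc=9: slt  $r3, $r6, $r1  regs=(0,0,4,0,11,1,11)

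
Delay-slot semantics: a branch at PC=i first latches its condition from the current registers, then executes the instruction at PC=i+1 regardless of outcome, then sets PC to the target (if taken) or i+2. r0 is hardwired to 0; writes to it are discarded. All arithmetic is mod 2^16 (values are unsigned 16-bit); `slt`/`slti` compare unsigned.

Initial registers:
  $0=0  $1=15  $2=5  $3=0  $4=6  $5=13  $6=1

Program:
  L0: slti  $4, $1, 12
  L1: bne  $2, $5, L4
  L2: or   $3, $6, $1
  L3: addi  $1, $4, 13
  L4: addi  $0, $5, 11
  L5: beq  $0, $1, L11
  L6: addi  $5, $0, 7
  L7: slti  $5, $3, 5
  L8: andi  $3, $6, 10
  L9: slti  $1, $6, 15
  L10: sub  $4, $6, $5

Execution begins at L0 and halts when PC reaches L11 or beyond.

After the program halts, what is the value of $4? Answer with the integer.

#0 slti  $4, $1, 12 ; 0/15/5/0/0/13/1
#1 bne  $2, $5, L4 ; 0/15/5/0/0/13/1 ; →target
#2 or   $3, $6, $1 ; 0/15/5/15/0/13/1
#4 addi  $0, $5, 11 ; 0/15/5/15/0/13/1
#5 beq  $0, $1, L11 ; 0/15/5/15/0/13/1 ; →fallthru
#6 addi  $5, $0, 7 ; 0/15/5/15/0/7/1
#7 slti  $5, $3, 5 ; 0/15/5/15/0/0/1
#8 andi  $3, $6, 10 ; 0/15/5/0/0/0/1
#9 slti  $1, $6, 15 ; 0/1/5/0/0/0/1
#10 sub  $4, $6, $5 ; 0/1/5/0/1/0/1

1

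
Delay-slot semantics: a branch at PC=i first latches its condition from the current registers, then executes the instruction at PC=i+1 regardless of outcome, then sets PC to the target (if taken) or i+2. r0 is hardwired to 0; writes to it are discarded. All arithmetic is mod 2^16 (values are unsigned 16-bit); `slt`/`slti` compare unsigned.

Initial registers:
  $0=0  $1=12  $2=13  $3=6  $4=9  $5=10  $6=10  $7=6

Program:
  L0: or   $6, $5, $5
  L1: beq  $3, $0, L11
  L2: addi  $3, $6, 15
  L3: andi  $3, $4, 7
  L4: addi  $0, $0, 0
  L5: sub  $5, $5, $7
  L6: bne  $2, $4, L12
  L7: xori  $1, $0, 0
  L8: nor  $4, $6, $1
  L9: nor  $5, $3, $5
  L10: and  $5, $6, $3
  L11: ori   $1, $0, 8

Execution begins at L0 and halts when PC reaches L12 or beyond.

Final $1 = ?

[0] or   $6, $5, $5  →  {$0:0, $1:12, $2:13, $3:6, $4:9, $5:10, $6:10, $7:6}
[1] beq  $3, $0, L11  →  {$0:0, $1:12, $2:13, $3:6, $4:9, $5:10, $6:10, $7:6}  ⟨branch fallthrough⟩
[2] addi  $3, $6, 15  →  {$0:0, $1:12, $2:13, $3:25, $4:9, $5:10, $6:10, $7:6}
[3] andi  $3, $4, 7  →  {$0:0, $1:12, $2:13, $3:1, $4:9, $5:10, $6:10, $7:6}
[4] addi  $0, $0, 0  →  {$0:0, $1:12, $2:13, $3:1, $4:9, $5:10, $6:10, $7:6}
[5] sub  $5, $5, $7  →  {$0:0, $1:12, $2:13, $3:1, $4:9, $5:4, $6:10, $7:6}
[6] bne  $2, $4, L12  →  {$0:0, $1:12, $2:13, $3:1, $4:9, $5:4, $6:10, $7:6}  ⟨branch taken⟩
[7] xori  $1, $0, 0  →  {$0:0, $1:0, $2:13, $3:1, $4:9, $5:4, $6:10, $7:6}

0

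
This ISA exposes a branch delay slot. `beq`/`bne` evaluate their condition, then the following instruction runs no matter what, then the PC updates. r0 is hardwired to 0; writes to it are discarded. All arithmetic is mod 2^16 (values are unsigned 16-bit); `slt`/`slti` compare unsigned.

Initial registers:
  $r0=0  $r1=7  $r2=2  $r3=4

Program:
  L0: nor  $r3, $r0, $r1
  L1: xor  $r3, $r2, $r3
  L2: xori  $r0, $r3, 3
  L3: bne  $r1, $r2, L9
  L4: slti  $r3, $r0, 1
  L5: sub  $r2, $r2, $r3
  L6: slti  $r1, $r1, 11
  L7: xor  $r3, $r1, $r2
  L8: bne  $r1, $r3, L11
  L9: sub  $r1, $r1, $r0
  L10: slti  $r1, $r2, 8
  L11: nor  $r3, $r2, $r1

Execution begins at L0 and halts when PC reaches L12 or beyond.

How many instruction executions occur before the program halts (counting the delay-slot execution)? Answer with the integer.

[0] nor  $r3, $r0, $r1  →  {$r0:0, $r1:7, $r2:2, $r3:65528}
[1] xor  $r3, $r2, $r3  →  {$r0:0, $r1:7, $r2:2, $r3:65530}
[2] xori  $r0, $r3, 3  →  {$r0:0, $r1:7, $r2:2, $r3:65530}
[3] bne  $r1, $r2, L9  →  {$r0:0, $r1:7, $r2:2, $r3:65530}  ⟨branch taken⟩
[4] slti  $r3, $r0, 1  →  {$r0:0, $r1:7, $r2:2, $r3:1}
[9] sub  $r1, $r1, $r0  →  {$r0:0, $r1:7, $r2:2, $r3:1}
[10] slti  $r1, $r2, 8  →  {$r0:0, $r1:1, $r2:2, $r3:1}
[11] nor  $r3, $r2, $r1  →  {$r0:0, $r1:1, $r2:2, $r3:65532}

8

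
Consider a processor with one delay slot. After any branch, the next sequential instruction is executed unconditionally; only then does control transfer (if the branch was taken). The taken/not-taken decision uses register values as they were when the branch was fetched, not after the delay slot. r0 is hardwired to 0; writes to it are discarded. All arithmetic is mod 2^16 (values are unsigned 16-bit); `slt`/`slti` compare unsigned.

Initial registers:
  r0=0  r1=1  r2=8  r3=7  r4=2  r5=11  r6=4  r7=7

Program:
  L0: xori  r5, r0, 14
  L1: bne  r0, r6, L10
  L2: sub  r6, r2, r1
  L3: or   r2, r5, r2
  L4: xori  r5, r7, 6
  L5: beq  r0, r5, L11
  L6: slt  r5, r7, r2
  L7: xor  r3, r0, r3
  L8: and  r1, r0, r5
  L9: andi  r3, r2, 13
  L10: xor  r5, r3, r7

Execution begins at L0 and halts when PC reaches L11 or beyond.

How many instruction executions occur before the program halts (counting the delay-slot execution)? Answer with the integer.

4

[0] xori  r5, r0, 14  →  {r0:0, r1:1, r2:8, r3:7, r4:2, r5:14, r6:4, r7:7}
[1] bne  r0, r6, L10  →  {r0:0, r1:1, r2:8, r3:7, r4:2, r5:14, r6:4, r7:7}  ⟨branch taken⟩
[2] sub  r6, r2, r1  →  {r0:0, r1:1, r2:8, r3:7, r4:2, r5:14, r6:7, r7:7}
[10] xor  r5, r3, r7  →  {r0:0, r1:1, r2:8, r3:7, r4:2, r5:0, r6:7, r7:7}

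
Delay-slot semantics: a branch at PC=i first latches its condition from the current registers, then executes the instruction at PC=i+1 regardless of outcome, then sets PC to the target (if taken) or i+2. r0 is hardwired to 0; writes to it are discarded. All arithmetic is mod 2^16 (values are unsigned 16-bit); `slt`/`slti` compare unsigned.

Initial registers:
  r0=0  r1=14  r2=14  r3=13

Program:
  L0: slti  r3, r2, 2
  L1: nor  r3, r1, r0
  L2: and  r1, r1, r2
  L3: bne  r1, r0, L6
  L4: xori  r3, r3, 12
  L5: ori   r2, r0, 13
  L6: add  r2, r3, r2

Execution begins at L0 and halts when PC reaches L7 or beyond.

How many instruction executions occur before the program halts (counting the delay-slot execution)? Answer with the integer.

  step pc=0: slti  r3, r2, 2  regs=(0,14,14,0)
  step pc=1: nor  r3, r1, r0  regs=(0,14,14,65521)
  step pc=2: and  r1, r1, r2  regs=(0,14,14,65521)
  step pc=3: bne  r1, r0, L6  cond=T  regs=(0,14,14,65521)
  step pc=4: xori  r3, r3, 12  regs=(0,14,14,65533)
  step pc=6: add  r2, r3, r2  regs=(0,14,11,65533)

6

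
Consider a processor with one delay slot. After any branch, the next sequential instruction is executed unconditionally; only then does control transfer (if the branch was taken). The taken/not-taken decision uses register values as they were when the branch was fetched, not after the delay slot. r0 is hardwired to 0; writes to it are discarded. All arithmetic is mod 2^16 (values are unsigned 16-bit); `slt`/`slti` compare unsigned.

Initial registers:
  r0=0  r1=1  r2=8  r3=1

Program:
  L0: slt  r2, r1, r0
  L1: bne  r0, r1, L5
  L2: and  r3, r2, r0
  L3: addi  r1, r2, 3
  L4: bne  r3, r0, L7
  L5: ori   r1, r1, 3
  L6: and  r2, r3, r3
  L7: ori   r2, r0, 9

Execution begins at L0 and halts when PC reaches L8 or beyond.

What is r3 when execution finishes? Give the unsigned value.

0

#0 slt  r2, r1, r0 ; 0/1/0/1
#1 bne  r0, r1, L5 ; 0/1/0/1 ; →target
#2 and  r3, r2, r0 ; 0/1/0/0
#5 ori   r1, r1, 3 ; 0/3/0/0
#6 and  r2, r3, r3 ; 0/3/0/0
#7 ori   r2, r0, 9 ; 0/3/9/0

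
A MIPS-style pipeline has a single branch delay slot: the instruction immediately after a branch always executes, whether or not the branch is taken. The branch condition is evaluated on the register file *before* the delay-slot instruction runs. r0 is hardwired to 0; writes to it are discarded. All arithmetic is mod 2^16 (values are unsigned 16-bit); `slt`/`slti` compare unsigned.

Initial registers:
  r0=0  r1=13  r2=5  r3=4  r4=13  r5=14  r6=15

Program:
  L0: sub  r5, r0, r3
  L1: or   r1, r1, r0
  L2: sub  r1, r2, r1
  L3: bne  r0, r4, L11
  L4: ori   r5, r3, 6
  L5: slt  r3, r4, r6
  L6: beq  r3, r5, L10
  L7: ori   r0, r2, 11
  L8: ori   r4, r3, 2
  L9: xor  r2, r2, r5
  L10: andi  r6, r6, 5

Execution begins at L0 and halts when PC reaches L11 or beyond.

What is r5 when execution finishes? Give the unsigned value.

6

[0] sub  r5, r0, r3  →  {r0:0, r1:13, r2:5, r3:4, r4:13, r5:65532, r6:15}
[1] or   r1, r1, r0  →  {r0:0, r1:13, r2:5, r3:4, r4:13, r5:65532, r6:15}
[2] sub  r1, r2, r1  →  {r0:0, r1:65528, r2:5, r3:4, r4:13, r5:65532, r6:15}
[3] bne  r0, r4, L11  →  {r0:0, r1:65528, r2:5, r3:4, r4:13, r5:65532, r6:15}  ⟨branch taken⟩
[4] ori   r5, r3, 6  →  {r0:0, r1:65528, r2:5, r3:4, r4:13, r5:6, r6:15}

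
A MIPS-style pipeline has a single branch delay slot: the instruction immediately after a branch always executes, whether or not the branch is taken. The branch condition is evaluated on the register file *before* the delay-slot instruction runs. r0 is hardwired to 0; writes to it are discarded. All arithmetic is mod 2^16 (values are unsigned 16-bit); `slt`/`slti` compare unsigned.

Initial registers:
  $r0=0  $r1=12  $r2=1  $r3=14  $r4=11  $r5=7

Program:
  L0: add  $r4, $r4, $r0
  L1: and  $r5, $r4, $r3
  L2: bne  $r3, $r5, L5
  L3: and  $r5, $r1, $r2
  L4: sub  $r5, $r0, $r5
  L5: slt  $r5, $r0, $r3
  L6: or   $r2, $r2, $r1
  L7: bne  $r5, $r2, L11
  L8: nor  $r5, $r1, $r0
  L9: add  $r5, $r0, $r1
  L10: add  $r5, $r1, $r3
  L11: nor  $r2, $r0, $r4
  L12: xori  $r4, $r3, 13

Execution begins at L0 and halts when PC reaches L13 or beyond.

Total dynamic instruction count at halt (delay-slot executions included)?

#0 add  $r4, $r4, $r0 ; 0/12/1/14/11/7
#1 and  $r5, $r4, $r3 ; 0/12/1/14/11/10
#2 bne  $r3, $r5, L5 ; 0/12/1/14/11/10 ; →target
#3 and  $r5, $r1, $r2 ; 0/12/1/14/11/0
#5 slt  $r5, $r0, $r3 ; 0/12/1/14/11/1
#6 or   $r2, $r2, $r1 ; 0/12/13/14/11/1
#7 bne  $r5, $r2, L11 ; 0/12/13/14/11/1 ; →target
#8 nor  $r5, $r1, $r0 ; 0/12/13/14/11/65523
#11 nor  $r2, $r0, $r4 ; 0/12/65524/14/11/65523
#12 xori  $r4, $r3, 13 ; 0/12/65524/14/3/65523

10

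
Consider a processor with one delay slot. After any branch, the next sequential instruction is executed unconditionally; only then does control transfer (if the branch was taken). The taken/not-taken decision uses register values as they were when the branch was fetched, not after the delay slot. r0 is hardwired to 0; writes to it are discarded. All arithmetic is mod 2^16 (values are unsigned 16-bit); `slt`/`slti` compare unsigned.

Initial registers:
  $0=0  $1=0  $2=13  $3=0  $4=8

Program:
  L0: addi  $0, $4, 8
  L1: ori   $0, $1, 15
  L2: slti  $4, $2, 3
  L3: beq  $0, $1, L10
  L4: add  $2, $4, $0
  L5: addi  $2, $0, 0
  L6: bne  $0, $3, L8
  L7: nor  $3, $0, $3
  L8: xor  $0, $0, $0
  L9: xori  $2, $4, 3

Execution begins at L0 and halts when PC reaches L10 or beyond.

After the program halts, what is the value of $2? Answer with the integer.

  step pc=0: addi  $0, $4, 8  regs=(0,0,13,0,8)
  step pc=1: ori   $0, $1, 15  regs=(0,0,13,0,8)
  step pc=2: slti  $4, $2, 3  regs=(0,0,13,0,0)
  step pc=3: beq  $0, $1, L10  cond=T  regs=(0,0,13,0,0)
  step pc=4: add  $2, $4, $0  regs=(0,0,0,0,0)

0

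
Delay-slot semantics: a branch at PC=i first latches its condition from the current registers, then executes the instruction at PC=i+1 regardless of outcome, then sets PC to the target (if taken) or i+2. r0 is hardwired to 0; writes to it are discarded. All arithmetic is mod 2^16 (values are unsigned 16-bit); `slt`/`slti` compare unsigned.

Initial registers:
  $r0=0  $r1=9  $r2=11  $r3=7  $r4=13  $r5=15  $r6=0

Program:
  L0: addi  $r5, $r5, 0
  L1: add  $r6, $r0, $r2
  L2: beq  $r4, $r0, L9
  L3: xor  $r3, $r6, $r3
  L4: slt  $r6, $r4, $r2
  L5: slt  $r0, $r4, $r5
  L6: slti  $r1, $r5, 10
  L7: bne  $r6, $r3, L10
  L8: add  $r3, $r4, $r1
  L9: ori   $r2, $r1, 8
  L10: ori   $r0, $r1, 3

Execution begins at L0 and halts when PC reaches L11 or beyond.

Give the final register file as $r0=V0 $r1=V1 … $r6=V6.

$r0=0 $r1=0 $r2=11 $r3=13 $r4=13 $r5=15 $r6=0

#0 addi  $r5, $r5, 0 ; 0/9/11/7/13/15/0
#1 add  $r6, $r0, $r2 ; 0/9/11/7/13/15/11
#2 beq  $r4, $r0, L9 ; 0/9/11/7/13/15/11 ; →fallthru
#3 xor  $r3, $r6, $r3 ; 0/9/11/12/13/15/11
#4 slt  $r6, $r4, $r2 ; 0/9/11/12/13/15/0
#5 slt  $r0, $r4, $r5 ; 0/9/11/12/13/15/0
#6 slti  $r1, $r5, 10 ; 0/0/11/12/13/15/0
#7 bne  $r6, $r3, L10 ; 0/0/11/12/13/15/0 ; →target
#8 add  $r3, $r4, $r1 ; 0/0/11/13/13/15/0
#10 ori   $r0, $r1, 3 ; 0/0/11/13/13/15/0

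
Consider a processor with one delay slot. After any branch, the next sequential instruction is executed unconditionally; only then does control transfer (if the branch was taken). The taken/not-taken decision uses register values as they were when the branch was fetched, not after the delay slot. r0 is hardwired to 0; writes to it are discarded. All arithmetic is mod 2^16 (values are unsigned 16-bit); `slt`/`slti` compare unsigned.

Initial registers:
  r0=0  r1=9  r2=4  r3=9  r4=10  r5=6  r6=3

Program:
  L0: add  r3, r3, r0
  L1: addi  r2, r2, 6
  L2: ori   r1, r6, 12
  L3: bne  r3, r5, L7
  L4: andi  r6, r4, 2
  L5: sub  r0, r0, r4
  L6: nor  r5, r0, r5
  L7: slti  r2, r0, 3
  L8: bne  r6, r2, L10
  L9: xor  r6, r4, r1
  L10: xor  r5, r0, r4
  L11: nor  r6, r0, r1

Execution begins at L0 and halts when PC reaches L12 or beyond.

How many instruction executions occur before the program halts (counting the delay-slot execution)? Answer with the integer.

10

  step pc=0: add  r3, r3, r0  regs=(0,9,4,9,10,6,3)
  step pc=1: addi  r2, r2, 6  regs=(0,9,10,9,10,6,3)
  step pc=2: ori   r1, r6, 12  regs=(0,15,10,9,10,6,3)
  step pc=3: bne  r3, r5, L7  cond=T  regs=(0,15,10,9,10,6,3)
  step pc=4: andi  r6, r4, 2  regs=(0,15,10,9,10,6,2)
  step pc=7: slti  r2, r0, 3  regs=(0,15,1,9,10,6,2)
  step pc=8: bne  r6, r2, L10  cond=T  regs=(0,15,1,9,10,6,2)
  step pc=9: xor  r6, r4, r1  regs=(0,15,1,9,10,6,5)
  step pc=10: xor  r5, r0, r4  regs=(0,15,1,9,10,10,5)
  step pc=11: nor  r6, r0, r1  regs=(0,15,1,9,10,10,65520)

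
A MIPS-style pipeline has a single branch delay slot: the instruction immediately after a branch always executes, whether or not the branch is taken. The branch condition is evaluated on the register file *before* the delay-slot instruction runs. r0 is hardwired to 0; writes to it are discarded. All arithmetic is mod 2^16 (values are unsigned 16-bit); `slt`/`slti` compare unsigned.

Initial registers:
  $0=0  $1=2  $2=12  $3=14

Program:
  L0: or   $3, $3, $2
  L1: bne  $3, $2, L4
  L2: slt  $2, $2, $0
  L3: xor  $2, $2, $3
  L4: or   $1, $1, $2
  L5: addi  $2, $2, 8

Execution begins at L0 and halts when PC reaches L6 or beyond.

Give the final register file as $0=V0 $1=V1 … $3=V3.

$0=0 $1=2 $2=8 $3=14

  step pc=0: or   $3, $3, $2  regs=(0,2,12,14)
  step pc=1: bne  $3, $2, L4  cond=T  regs=(0,2,12,14)
  step pc=2: slt  $2, $2, $0  regs=(0,2,0,14)
  step pc=4: or   $1, $1, $2  regs=(0,2,0,14)
  step pc=5: addi  $2, $2, 8  regs=(0,2,8,14)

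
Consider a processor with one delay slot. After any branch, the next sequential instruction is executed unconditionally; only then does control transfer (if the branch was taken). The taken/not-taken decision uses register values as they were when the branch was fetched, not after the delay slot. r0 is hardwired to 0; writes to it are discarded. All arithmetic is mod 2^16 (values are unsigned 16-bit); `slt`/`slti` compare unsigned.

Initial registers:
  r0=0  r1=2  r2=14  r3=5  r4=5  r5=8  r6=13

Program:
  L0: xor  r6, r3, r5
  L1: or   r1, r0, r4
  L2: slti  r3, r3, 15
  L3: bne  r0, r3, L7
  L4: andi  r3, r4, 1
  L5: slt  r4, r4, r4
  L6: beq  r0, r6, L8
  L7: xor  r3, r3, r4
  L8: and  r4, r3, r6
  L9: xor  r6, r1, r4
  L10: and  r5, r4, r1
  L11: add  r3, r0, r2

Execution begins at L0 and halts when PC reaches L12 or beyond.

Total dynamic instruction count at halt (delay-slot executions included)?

#0 xor  r6, r3, r5 ; 0/2/14/5/5/8/13
#1 or   r1, r0, r4 ; 0/5/14/5/5/8/13
#2 slti  r3, r3, 15 ; 0/5/14/1/5/8/13
#3 bne  r0, r3, L7 ; 0/5/14/1/5/8/13 ; →target
#4 andi  r3, r4, 1 ; 0/5/14/1/5/8/13
#7 xor  r3, r3, r4 ; 0/5/14/4/5/8/13
#8 and  r4, r3, r6 ; 0/5/14/4/4/8/13
#9 xor  r6, r1, r4 ; 0/5/14/4/4/8/1
#10 and  r5, r4, r1 ; 0/5/14/4/4/4/1
#11 add  r3, r0, r2 ; 0/5/14/14/4/4/1

10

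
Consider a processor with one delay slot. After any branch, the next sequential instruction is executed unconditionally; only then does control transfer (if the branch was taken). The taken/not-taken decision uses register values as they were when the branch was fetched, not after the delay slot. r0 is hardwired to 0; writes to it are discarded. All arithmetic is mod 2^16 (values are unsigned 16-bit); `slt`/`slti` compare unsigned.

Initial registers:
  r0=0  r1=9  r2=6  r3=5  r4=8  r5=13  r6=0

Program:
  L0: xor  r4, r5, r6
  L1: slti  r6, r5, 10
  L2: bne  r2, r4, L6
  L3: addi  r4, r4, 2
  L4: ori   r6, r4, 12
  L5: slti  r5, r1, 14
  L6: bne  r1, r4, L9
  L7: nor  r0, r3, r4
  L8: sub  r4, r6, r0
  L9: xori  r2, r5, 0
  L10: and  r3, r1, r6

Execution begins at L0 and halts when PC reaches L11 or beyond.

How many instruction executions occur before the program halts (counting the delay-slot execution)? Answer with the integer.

8

PC=0  xor  r4, r5, r6        | r0=0 r1=9 r2=6 r3=5 r4=13 r5=13 r6=0
PC=1  slti  r6, r5, 10       | r0=0 r1=9 r2=6 r3=5 r4=13 r5=13 r6=0
PC=2  bne  r2, r4, L6        | r0=0 r1=9 r2=6 r3=5 r4=13 r5=13 r6=0  [TAKEN]
PC=3  addi  r4, r4, 2        | r0=0 r1=9 r2=6 r3=5 r4=15 r5=13 r6=0
PC=6  bne  r1, r4, L9        | r0=0 r1=9 r2=6 r3=5 r4=15 r5=13 r6=0  [TAKEN]
PC=7  nor  r0, r3, r4        | r0=0 r1=9 r2=6 r3=5 r4=15 r5=13 r6=0
PC=9  xori  r2, r5, 0        | r0=0 r1=9 r2=13 r3=5 r4=15 r5=13 r6=0
PC=10 and  r3, r1, r6        | r0=0 r1=9 r2=13 r3=0 r4=15 r5=13 r6=0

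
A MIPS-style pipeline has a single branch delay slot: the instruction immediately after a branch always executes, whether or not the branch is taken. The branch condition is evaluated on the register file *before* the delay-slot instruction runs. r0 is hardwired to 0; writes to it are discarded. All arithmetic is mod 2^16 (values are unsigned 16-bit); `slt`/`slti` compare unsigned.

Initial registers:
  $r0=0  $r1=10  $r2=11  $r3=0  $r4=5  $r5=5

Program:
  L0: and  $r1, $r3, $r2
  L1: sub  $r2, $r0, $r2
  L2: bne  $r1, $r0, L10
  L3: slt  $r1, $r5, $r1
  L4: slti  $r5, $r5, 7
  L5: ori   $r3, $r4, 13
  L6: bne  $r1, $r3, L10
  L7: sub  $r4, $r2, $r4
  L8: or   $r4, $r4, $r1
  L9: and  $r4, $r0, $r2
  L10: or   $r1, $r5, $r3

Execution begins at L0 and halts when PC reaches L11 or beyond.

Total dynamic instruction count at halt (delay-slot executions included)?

  step pc=0: and  $r1, $r3, $r2  regs=(0,0,11,0,5,5)
  step pc=1: sub  $r2, $r0, $r2  regs=(0,0,65525,0,5,5)
  step pc=2: bne  $r1, $r0, L10  cond=F  regs=(0,0,65525,0,5,5)
  step pc=3: slt  $r1, $r5, $r1  regs=(0,0,65525,0,5,5)
  step pc=4: slti  $r5, $r5, 7  regs=(0,0,65525,0,5,1)
  step pc=5: ori   $r3, $r4, 13  regs=(0,0,65525,13,5,1)
  step pc=6: bne  $r1, $r3, L10  cond=T  regs=(0,0,65525,13,5,1)
  step pc=7: sub  $r4, $r2, $r4  regs=(0,0,65525,13,65520,1)
  step pc=10: or   $r1, $r5, $r3  regs=(0,13,65525,13,65520,1)

9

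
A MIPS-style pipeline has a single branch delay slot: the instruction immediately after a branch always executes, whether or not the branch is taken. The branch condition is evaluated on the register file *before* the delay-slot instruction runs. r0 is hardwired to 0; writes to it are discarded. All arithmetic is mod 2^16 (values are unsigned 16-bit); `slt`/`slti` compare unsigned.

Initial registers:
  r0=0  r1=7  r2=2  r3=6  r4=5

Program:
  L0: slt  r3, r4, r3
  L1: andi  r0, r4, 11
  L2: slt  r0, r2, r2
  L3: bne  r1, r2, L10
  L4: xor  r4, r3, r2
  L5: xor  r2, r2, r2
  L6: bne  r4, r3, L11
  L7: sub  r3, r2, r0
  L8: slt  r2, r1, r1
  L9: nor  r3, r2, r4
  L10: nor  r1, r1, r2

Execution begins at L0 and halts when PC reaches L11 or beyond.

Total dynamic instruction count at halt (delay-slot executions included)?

  step pc=0: slt  r3, r4, r3  regs=(0,7,2,1,5)
  step pc=1: andi  r0, r4, 11  regs=(0,7,2,1,5)
  step pc=2: slt  r0, r2, r2  regs=(0,7,2,1,5)
  step pc=3: bne  r1, r2, L10  cond=T  regs=(0,7,2,1,5)
  step pc=4: xor  r4, r3, r2  regs=(0,7,2,1,3)
  step pc=10: nor  r1, r1, r2  regs=(0,65528,2,1,3)

6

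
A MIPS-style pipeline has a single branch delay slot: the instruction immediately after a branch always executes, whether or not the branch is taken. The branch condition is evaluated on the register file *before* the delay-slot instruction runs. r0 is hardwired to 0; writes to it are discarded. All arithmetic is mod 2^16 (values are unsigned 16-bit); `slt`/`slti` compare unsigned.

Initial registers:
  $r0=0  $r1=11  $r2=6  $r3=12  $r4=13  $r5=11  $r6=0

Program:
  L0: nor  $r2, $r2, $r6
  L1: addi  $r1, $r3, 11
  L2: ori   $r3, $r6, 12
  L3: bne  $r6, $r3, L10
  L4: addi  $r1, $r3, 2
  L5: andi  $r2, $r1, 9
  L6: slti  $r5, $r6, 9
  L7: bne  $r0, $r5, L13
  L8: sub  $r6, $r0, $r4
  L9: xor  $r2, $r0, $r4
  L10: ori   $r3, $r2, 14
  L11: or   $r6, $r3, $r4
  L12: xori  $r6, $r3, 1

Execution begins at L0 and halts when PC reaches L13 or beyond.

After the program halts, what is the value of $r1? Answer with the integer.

14

[0] nor  $r2, $r2, $r6  →  {$r0:0, $r1:11, $r2:65529, $r3:12, $r4:13, $r5:11, $r6:0}
[1] addi  $r1, $r3, 11  →  {$r0:0, $r1:23, $r2:65529, $r3:12, $r4:13, $r5:11, $r6:0}
[2] ori   $r3, $r6, 12  →  {$r0:0, $r1:23, $r2:65529, $r3:12, $r4:13, $r5:11, $r6:0}
[3] bne  $r6, $r3, L10  →  {$r0:0, $r1:23, $r2:65529, $r3:12, $r4:13, $r5:11, $r6:0}  ⟨branch taken⟩
[4] addi  $r1, $r3, 2  →  {$r0:0, $r1:14, $r2:65529, $r3:12, $r4:13, $r5:11, $r6:0}
[10] ori   $r3, $r2, 14  →  {$r0:0, $r1:14, $r2:65529, $r3:65535, $r4:13, $r5:11, $r6:0}
[11] or   $r6, $r3, $r4  →  {$r0:0, $r1:14, $r2:65529, $r3:65535, $r4:13, $r5:11, $r6:65535}
[12] xori  $r6, $r3, 1  →  {$r0:0, $r1:14, $r2:65529, $r3:65535, $r4:13, $r5:11, $r6:65534}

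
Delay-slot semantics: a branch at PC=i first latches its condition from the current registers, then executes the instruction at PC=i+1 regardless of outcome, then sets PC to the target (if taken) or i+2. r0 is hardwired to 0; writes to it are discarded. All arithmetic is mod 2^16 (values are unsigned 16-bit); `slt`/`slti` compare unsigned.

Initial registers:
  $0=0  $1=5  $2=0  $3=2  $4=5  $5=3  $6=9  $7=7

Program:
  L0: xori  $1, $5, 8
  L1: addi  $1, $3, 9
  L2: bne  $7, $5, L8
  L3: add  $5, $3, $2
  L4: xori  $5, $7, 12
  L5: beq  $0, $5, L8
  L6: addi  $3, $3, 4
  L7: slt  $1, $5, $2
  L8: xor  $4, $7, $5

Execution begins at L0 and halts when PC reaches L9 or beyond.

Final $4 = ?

5

PC=0  xori  $1, $5, 8        | $0=0 $1=11 $2=0 $3=2 $4=5 $5=3 $6=9 $7=7
PC=1  addi  $1, $3, 9        | $0=0 $1=11 $2=0 $3=2 $4=5 $5=3 $6=9 $7=7
PC=2  bne  $7, $5, L8        | $0=0 $1=11 $2=0 $3=2 $4=5 $5=3 $6=9 $7=7  [TAKEN]
PC=3  add  $5, $3, $2        | $0=0 $1=11 $2=0 $3=2 $4=5 $5=2 $6=9 $7=7
PC=8  xor  $4, $7, $5        | $0=0 $1=11 $2=0 $3=2 $4=5 $5=2 $6=9 $7=7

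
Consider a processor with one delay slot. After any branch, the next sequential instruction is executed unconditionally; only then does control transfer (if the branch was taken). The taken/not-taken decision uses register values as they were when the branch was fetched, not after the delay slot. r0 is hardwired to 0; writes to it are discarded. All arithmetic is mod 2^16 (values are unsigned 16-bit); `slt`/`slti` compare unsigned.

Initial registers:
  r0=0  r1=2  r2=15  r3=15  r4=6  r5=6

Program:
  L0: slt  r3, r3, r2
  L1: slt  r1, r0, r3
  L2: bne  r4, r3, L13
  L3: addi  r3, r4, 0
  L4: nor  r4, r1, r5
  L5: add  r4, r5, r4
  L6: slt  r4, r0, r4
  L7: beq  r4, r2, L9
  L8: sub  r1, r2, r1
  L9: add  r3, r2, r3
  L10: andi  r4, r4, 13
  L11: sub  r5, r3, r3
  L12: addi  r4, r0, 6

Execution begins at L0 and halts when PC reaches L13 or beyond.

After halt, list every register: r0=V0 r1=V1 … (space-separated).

r0=0 r1=0 r2=15 r3=6 r4=6 r5=6

  step pc=0: slt  r3, r3, r2  regs=(0,2,15,0,6,6)
  step pc=1: slt  r1, r0, r3  regs=(0,0,15,0,6,6)
  step pc=2: bne  r4, r3, L13  cond=T  regs=(0,0,15,0,6,6)
  step pc=3: addi  r3, r4, 0  regs=(0,0,15,6,6,6)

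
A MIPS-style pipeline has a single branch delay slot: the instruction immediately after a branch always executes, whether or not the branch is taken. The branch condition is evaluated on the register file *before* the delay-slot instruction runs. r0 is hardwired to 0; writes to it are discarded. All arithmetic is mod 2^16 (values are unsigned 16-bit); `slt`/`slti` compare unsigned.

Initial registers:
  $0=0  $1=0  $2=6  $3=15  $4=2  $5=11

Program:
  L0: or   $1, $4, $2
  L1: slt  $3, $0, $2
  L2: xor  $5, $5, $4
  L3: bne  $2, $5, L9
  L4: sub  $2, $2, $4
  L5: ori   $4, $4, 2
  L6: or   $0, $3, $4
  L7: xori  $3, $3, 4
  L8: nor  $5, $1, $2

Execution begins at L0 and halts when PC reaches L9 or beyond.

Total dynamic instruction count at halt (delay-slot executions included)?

  step pc=0: or   $1, $4, $2  regs=(0,6,6,15,2,11)
  step pc=1: slt  $3, $0, $2  regs=(0,6,6,1,2,11)
  step pc=2: xor  $5, $5, $4  regs=(0,6,6,1,2,9)
  step pc=3: bne  $2, $5, L9  cond=T  regs=(0,6,6,1,2,9)
  step pc=4: sub  $2, $2, $4  regs=(0,6,4,1,2,9)

5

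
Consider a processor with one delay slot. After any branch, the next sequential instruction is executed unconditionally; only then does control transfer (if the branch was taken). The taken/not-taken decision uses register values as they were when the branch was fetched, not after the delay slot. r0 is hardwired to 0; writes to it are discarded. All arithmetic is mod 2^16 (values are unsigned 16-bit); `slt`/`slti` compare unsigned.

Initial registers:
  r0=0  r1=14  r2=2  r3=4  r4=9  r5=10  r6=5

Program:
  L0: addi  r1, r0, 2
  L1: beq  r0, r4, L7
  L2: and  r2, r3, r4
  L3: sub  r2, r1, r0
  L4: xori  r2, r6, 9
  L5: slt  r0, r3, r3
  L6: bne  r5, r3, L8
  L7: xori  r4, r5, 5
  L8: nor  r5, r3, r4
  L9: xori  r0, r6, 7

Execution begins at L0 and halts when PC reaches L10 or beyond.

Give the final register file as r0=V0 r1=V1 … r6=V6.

PC=0  addi  r1, r0, 2        | r0=0 r1=2 r2=2 r3=4 r4=9 r5=10 r6=5
PC=1  beq  r0, r4, L7        | r0=0 r1=2 r2=2 r3=4 r4=9 r5=10 r6=5  [not taken]
PC=2  and  r2, r3, r4        | r0=0 r1=2 r2=0 r3=4 r4=9 r5=10 r6=5
PC=3  sub  r2, r1, r0        | r0=0 r1=2 r2=2 r3=4 r4=9 r5=10 r6=5
PC=4  xori  r2, r6, 9        | r0=0 r1=2 r2=12 r3=4 r4=9 r5=10 r6=5
PC=5  slt  r0, r3, r3        | r0=0 r1=2 r2=12 r3=4 r4=9 r5=10 r6=5
PC=6  bne  r5, r3, L8        | r0=0 r1=2 r2=12 r3=4 r4=9 r5=10 r6=5  [TAKEN]
PC=7  xori  r4, r5, 5        | r0=0 r1=2 r2=12 r3=4 r4=15 r5=10 r6=5
PC=8  nor  r5, r3, r4        | r0=0 r1=2 r2=12 r3=4 r4=15 r5=65520 r6=5
PC=9  xori  r0, r6, 7        | r0=0 r1=2 r2=12 r3=4 r4=15 r5=65520 r6=5

r0=0 r1=2 r2=12 r3=4 r4=15 r5=65520 r6=5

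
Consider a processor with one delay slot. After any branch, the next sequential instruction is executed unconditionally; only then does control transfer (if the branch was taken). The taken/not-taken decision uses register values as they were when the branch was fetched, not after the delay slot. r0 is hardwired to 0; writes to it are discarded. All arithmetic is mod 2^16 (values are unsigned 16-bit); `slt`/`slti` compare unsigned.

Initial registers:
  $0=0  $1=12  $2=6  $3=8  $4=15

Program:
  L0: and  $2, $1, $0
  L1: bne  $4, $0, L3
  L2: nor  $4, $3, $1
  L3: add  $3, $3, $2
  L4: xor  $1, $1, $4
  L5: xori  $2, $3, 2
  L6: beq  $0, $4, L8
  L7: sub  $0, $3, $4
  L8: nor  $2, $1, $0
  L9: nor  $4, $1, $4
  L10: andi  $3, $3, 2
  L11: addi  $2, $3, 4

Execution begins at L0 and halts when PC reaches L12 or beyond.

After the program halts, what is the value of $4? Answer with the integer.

0

PC=0  and  $2, $1, $0        | $0=0 $1=12 $2=0 $3=8 $4=15
PC=1  bne  $4, $0, L3        | $0=0 $1=12 $2=0 $3=8 $4=15  [TAKEN]
PC=2  nor  $4, $3, $1        | $0=0 $1=12 $2=0 $3=8 $4=65523
PC=3  add  $3, $3, $2        | $0=0 $1=12 $2=0 $3=8 $4=65523
PC=4  xor  $1, $1, $4        | $0=0 $1=65535 $2=0 $3=8 $4=65523
PC=5  xori  $2, $3, 2        | $0=0 $1=65535 $2=10 $3=8 $4=65523
PC=6  beq  $0, $4, L8        | $0=0 $1=65535 $2=10 $3=8 $4=65523  [not taken]
PC=7  sub  $0, $3, $4        | $0=0 $1=65535 $2=10 $3=8 $4=65523
PC=8  nor  $2, $1, $0        | $0=0 $1=65535 $2=0 $3=8 $4=65523
PC=9  nor  $4, $1, $4        | $0=0 $1=65535 $2=0 $3=8 $4=0
PC=10 andi  $3, $3, 2        | $0=0 $1=65535 $2=0 $3=0 $4=0
PC=11 addi  $2, $3, 4        | $0=0 $1=65535 $2=4 $3=0 $4=0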